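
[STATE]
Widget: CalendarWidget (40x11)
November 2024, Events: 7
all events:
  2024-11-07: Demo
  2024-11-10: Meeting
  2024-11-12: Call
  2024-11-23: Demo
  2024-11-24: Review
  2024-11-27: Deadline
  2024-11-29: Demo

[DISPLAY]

             November 2024              
Mo Tu We Th Fr Sa Su                    
             1  2  3                    
 4  5  6  7*  8  9 10*                  
11 12* 13 14 15 16 17                   
18 19 20 21 22 23* 24*                  
25 26 27* 28 29* 30                     
                                        
                                        
                                        
                                        


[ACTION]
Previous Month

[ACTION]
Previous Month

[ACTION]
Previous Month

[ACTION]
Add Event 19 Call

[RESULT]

              August 2024               
Mo Tu We Th Fr Sa Su                    
          1  2  3  4                    
 5  6  7  8  9 10 11                    
12 13 14 15 16 17 18                    
19* 20 21 22 23 24 25                   
26 27 28 29 30 31                       
                                        
                                        
                                        
                                        


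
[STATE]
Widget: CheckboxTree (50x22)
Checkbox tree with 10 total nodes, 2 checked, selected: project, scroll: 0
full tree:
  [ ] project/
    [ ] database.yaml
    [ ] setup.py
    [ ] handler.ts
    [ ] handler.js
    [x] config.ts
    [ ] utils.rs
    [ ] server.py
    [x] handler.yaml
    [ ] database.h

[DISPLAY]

>[-] project/                                     
   [ ] database.yaml                              
   [ ] setup.py                                   
   [ ] handler.ts                                 
   [ ] handler.js                                 
   [x] config.ts                                  
   [ ] utils.rs                                   
   [ ] server.py                                  
   [x] handler.yaml                               
   [ ] database.h                                 
                                                  
                                                  
                                                  
                                                  
                                                  
                                                  
                                                  
                                                  
                                                  
                                                  
                                                  
                                                  


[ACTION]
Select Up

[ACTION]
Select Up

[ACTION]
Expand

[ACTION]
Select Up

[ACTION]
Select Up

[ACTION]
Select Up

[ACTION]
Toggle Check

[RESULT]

>[x] project/                                     
   [x] database.yaml                              
   [x] setup.py                                   
   [x] handler.ts                                 
   [x] handler.js                                 
   [x] config.ts                                  
   [x] utils.rs                                   
   [x] server.py                                  
   [x] handler.yaml                               
   [x] database.h                                 
                                                  
                                                  
                                                  
                                                  
                                                  
                                                  
                                                  
                                                  
                                                  
                                                  
                                                  
                                                  


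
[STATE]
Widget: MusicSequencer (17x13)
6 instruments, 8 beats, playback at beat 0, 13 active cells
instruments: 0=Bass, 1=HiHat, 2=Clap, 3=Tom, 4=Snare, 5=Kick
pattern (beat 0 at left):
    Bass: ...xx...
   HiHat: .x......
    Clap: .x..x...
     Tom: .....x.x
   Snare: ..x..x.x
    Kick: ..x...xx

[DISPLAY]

      ▼1234567   
  Bass···██···   
 HiHat·█······   
  Clap·█··█···   
   Tom·····█·█   
 Snare··█··█·█   
  Kick··█···██   
                 
                 
                 
                 
                 
                 


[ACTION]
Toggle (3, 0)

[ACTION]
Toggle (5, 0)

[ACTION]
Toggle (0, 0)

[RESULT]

      ▼1234567   
  Bass█··██···   
 HiHat·█······   
  Clap·█··█···   
   Tom█····█·█   
 Snare··█··█·█   
  Kick█·█···██   
                 
                 
                 
                 
                 
                 


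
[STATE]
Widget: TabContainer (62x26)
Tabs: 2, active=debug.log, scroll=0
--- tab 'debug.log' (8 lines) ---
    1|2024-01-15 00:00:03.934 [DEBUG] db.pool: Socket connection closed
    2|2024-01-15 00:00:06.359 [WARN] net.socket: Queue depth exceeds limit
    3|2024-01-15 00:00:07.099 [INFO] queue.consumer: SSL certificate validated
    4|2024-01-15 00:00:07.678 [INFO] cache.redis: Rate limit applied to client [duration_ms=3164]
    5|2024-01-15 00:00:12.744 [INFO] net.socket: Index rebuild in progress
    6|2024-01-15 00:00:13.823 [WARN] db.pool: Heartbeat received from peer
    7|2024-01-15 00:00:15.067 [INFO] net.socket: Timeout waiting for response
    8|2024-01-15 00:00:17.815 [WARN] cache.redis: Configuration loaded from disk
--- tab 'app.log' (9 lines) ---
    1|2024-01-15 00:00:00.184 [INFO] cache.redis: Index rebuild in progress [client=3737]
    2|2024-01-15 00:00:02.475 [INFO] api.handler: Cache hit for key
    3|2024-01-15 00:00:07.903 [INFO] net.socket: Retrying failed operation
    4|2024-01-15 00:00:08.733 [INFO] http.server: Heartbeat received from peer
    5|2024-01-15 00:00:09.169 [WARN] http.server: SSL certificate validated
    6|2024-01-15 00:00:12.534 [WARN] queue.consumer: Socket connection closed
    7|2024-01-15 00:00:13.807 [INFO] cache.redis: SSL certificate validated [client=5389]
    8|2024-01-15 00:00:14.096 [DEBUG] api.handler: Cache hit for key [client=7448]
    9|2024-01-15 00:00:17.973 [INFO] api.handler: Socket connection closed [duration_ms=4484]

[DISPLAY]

[debug.log]│ app.log                                          
──────────────────────────────────────────────────────────────
2024-01-15 00:00:03.934 [DEBUG] db.pool: Socket connection clo
2024-01-15 00:00:06.359 [WARN] net.socket: Queue depth exceeds
2024-01-15 00:00:07.099 [INFO] queue.consumer: SSL certificate
2024-01-15 00:00:07.678 [INFO] cache.redis: Rate limit applied
2024-01-15 00:00:12.744 [INFO] net.socket: Index rebuild in pr
2024-01-15 00:00:13.823 [WARN] db.pool: Heartbeat received fro
2024-01-15 00:00:15.067 [INFO] net.socket: Timeout waiting for
2024-01-15 00:00:17.815 [WARN] cache.redis: Configuration load
                                                              
                                                              
                                                              
                                                              
                                                              
                                                              
                                                              
                                                              
                                                              
                                                              
                                                              
                                                              
                                                              
                                                              
                                                              
                                                              


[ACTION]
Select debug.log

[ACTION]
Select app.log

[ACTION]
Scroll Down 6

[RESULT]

 debug.log │[app.log]                                         
──────────────────────────────────────────────────────────────
2024-01-15 00:00:13.807 [INFO] cache.redis: SSL certificate va
2024-01-15 00:00:14.096 [DEBUG] api.handler: Cache hit for key
2024-01-15 00:00:17.973 [INFO] api.handler: Socket connection 
                                                              
                                                              
                                                              
                                                              
                                                              
                                                              
                                                              
                                                              
                                                              
                                                              
                                                              
                                                              
                                                              
                                                              
                                                              
                                                              
                                                              
                                                              
                                                              
                                                              
                                                              


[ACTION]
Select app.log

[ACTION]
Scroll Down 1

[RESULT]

 debug.log │[app.log]                                         
──────────────────────────────────────────────────────────────
2024-01-15 00:00:02.475 [INFO] api.handler: Cache hit for key 
2024-01-15 00:00:07.903 [INFO] net.socket: Retrying failed ope
2024-01-15 00:00:08.733 [INFO] http.server: Heartbeat received
2024-01-15 00:00:09.169 [WARN] http.server: SSL certificate va
2024-01-15 00:00:12.534 [WARN] queue.consumer: Socket connecti
2024-01-15 00:00:13.807 [INFO] cache.redis: SSL certificate va
2024-01-15 00:00:14.096 [DEBUG] api.handler: Cache hit for key
2024-01-15 00:00:17.973 [INFO] api.handler: Socket connection 
                                                              
                                                              
                                                              
                                                              
                                                              
                                                              
                                                              
                                                              
                                                              
                                                              
                                                              
                                                              
                                                              
                                                              
                                                              
                                                              


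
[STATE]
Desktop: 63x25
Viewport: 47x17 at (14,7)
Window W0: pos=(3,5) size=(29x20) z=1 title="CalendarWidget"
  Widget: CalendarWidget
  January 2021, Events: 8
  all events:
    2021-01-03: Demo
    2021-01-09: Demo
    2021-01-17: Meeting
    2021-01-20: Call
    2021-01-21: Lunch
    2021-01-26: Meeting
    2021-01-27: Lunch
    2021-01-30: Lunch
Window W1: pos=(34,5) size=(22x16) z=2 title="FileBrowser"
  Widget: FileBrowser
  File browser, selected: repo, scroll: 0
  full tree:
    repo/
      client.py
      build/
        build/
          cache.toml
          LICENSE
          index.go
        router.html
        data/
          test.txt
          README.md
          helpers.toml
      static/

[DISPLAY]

─────────────────┨  ┠────────────────────┨     
nuary 2021       ┃  ┃> [-] repo/         ┃     
h Fr Sa Su       ┃  ┃    client.py       ┃     
   1  2  3*      ┃  ┃    [+] build/      ┃     
7  8  9* 10      ┃  ┃    [+] static/     ┃     
4 15 16 17*      ┃  ┃                    ┃     
21* 22 23 24     ┃  ┃                    ┃     
 28 29 30* 31    ┃  ┃                    ┃     
                 ┃  ┃                    ┃     
                 ┃  ┃                    ┃     
                 ┃  ┃                    ┃     
                 ┃  ┃                    ┃     
                 ┃  ┃                    ┃     
                 ┃  ┗━━━━━━━━━━━━━━━━━━━━┛     
                 ┃                             
                 ┃                             
                 ┃                             


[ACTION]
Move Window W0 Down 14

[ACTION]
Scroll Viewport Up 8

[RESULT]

                                               
                                               
                                               
                                               
                                               
━━━━━━━━━━━━━━━━━┓  ┏━━━━━━━━━━━━━━━━━━━━┓     
idget            ┃  ┃ FileBrowser        ┃     
─────────────────┨  ┠────────────────────┨     
nuary 2021       ┃  ┃> [-] repo/         ┃     
h Fr Sa Su       ┃  ┃    client.py       ┃     
   1  2  3*      ┃  ┃    [+] build/      ┃     
7  8  9* 10      ┃  ┃    [+] static/     ┃     
4 15 16 17*      ┃  ┃                    ┃     
21* 22 23 24     ┃  ┃                    ┃     
 28 29 30* 31    ┃  ┃                    ┃     
                 ┃  ┃                    ┃     
                 ┃  ┃                    ┃     


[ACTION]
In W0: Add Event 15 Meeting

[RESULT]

                                               
                                               
                                               
                                               
                                               
━━━━━━━━━━━━━━━━━┓  ┏━━━━━━━━━━━━━━━━━━━━┓     
idget            ┃  ┃ FileBrowser        ┃     
─────────────────┨  ┠────────────────────┨     
nuary 2021       ┃  ┃> [-] repo/         ┃     
h Fr Sa Su       ┃  ┃    client.py       ┃     
   1  2  3*      ┃  ┃    [+] build/      ┃     
7  8  9* 10      ┃  ┃    [+] static/     ┃     
4 15* 16 17*     ┃  ┃                    ┃     
21* 22 23 24     ┃  ┃                    ┃     
 28 29 30* 31    ┃  ┃                    ┃     
                 ┃  ┃                    ┃     
                 ┃  ┃                    ┃     


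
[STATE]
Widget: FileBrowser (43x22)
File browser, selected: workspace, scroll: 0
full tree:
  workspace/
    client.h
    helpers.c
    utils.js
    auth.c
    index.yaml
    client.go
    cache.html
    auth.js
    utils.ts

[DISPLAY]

> [-] workspace/                           
    client.h                               
    helpers.c                              
    utils.js                               
    auth.c                                 
    index.yaml                             
    client.go                              
    cache.html                             
    auth.js                                
    utils.ts                               
                                           
                                           
                                           
                                           
                                           
                                           
                                           
                                           
                                           
                                           
                                           
                                           


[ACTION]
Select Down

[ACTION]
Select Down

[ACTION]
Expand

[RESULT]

  [-] workspace/                           
    client.h                               
  > helpers.c                              
    utils.js                               
    auth.c                                 
    index.yaml                             
    client.go                              
    cache.html                             
    auth.js                                
    utils.ts                               
                                           
                                           
                                           
                                           
                                           
                                           
                                           
                                           
                                           
                                           
                                           
                                           


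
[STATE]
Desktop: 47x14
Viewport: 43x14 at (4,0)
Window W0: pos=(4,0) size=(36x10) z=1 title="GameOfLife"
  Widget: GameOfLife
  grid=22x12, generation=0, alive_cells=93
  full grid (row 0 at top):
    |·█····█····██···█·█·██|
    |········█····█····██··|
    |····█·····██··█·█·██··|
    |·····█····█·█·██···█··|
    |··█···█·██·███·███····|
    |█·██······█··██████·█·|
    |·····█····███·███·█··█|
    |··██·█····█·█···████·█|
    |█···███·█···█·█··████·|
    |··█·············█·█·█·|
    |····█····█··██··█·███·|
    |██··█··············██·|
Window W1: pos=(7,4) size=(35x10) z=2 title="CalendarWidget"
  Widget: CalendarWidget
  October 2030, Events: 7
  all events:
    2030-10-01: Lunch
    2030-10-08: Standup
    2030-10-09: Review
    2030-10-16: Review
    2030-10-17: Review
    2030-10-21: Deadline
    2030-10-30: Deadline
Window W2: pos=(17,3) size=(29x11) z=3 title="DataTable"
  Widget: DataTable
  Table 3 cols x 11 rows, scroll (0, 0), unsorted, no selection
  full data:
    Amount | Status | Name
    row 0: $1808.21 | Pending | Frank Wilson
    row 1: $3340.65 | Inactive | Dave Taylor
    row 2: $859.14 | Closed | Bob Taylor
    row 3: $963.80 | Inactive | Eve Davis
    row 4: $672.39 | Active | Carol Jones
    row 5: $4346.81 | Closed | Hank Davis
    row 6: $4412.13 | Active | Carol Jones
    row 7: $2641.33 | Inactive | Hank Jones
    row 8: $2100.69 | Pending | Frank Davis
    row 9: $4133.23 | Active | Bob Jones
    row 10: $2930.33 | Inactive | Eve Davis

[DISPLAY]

┏━━━━━━━━━━━━━━━━━━━━━━━━━━━━━━━━━━┓       
┃ GameOfLife                       ┃       
┠──────────────────────────────────┨       
┃Gen: 0      ┏━━━━━━━━━━━━━━━━━━━━━━━━━━━┓ 
┃··┏━━━━━━━━━┃ DataTable                 ┃ 
┃··┃ Calendar┠───────────────────────────┨ 
┃█·┠─────────┃Amount  │Status  │Name     ┃ 
┃··┃         ┃────────┼────────┼─────────┃ 
┃··┃Mo Tu We ┃$1808.21│Pending │Frank Wil┃ 
┗━━┃    1*  2┃$3340.65│Inactive│Dave Tayl┃ 
   ┃ 7  8*  9┃$859.14 │Closed  │Bob Taylo┃ 
   ┃14 15 16*┃$963.80 │Inactive│Eve Davis┃ 
   ┃21* 22 23┃$672.39 │Active  │Carol Jon┃ 
   ┗━━━━━━━━━┗━━━━━━━━━━━━━━━━━━━━━━━━━━━┛ 


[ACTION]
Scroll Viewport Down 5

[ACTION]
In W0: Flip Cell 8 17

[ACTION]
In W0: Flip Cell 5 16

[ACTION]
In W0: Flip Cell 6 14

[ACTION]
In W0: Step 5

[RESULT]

┏━━━━━━━━━━━━━━━━━━━━━━━━━━━━━━━━━━┓       
┃ GameOfLife                       ┃       
┠──────────────────────────────────┨       
┃Gen: 5      ┏━━━━━━━━━━━━━━━━━━━━━━━━━━━┓ 
┃·█┏━━━━━━━━━┃ DataTable                 ┃ 
┃·█┃ Calendar┠───────────────────────────┨ 
┃··┠─────────┃Amount  │Status  │Name     ┃ 
┃··┃         ┃────────┼────────┼─────────┃ 
┃··┃Mo Tu We ┃$1808.21│Pending │Frank Wil┃ 
┗━━┃    1*  2┃$3340.65│Inactive│Dave Tayl┃ 
   ┃ 7  8*  9┃$859.14 │Closed  │Bob Taylo┃ 
   ┃14 15 16*┃$963.80 │Inactive│Eve Davis┃ 
   ┃21* 22 23┃$672.39 │Active  │Carol Jon┃ 
   ┗━━━━━━━━━┗━━━━━━━━━━━━━━━━━━━━━━━━━━━┛ 


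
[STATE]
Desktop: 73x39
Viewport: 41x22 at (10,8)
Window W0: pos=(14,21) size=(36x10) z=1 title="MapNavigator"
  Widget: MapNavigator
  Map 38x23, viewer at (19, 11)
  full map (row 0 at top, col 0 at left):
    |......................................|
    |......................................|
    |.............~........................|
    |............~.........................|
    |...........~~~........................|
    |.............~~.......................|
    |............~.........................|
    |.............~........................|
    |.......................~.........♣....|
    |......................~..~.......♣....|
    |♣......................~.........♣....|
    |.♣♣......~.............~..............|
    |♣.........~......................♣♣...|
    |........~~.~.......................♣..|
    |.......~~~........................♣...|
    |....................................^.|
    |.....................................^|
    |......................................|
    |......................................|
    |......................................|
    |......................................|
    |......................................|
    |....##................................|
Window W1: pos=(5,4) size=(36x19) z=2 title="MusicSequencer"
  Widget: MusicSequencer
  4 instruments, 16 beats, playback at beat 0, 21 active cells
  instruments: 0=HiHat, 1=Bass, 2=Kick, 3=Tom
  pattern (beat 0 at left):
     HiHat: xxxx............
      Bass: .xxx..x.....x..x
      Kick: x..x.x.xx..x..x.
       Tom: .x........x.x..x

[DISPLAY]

at████············            ┃          
ss·███··█·····█··█            ┃          
ck█··█·█·██··█··█·            ┃          
om·█········█·█··█            ┃          
                              ┃          
                              ┃          
                              ┃          
                              ┃          
                              ┃          
                              ┃          
                              ┃          
                              ┃          
                              ┃          
                              ┃━━━━━━━━┓ 
━━━━━━━━━━━━━━━━━━━━━━━━━━━━━━┛        ┃ 
    ┠──────────────────────────────────┨ 
    ┃.....................~.........♣..┃ 
    ┃....................~..~.......♣..┃ 
    ┃.....................~.........♣..┃ 
    ┃♣......~.........@...~............┃ 
    ┃........~......................♣♣.┃ 
    ┃......~~.~.......................♣┃ 


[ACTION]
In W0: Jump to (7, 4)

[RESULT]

at████············            ┃          
ss·███··█·····█··█            ┃          
ck█··█·█·██··█··█·            ┃          
om·█········█·█··█            ┃          
                              ┃          
                              ┃          
                              ┃          
                              ┃          
                              ┃          
                              ┃          
                              ┃          
                              ┃          
                              ┃          
                              ┃━━━━━━━━┓ 
━━━━━━━━━━━━━━━━━━━━━━━━━━━━━━┛        ┃ 
    ┠──────────────────────────────────┨ 
    ┃          ........................┃ 
    ┃          .............~..........┃ 
    ┃          ............~...........┃ 
    ┃          .......@...~~~..........┃ 
    ┃          .............~~.........┃ 
    ┃          ............~...........┃ 


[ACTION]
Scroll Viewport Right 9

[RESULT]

·········            ┃                   
·····█··█            ┃                   
██··█··█·            ┃                   
···█·█··█            ┃                   
                     ┃                   
                     ┃                   
                     ┃                   
                     ┃                   
                     ┃                   
                     ┃                   
                     ┃                   
                     ┃                   
                     ┃                   
                     ┃━━━━━━━━┓          
━━━━━━━━━━━━━━━━━━━━━┛        ┃          
──────────────────────────────┨          
      ........................┃          
      .............~..........┃          
      ............~...........┃          
      .......@...~~~..........┃          
      .............~~.........┃          
      ............~...........┃          


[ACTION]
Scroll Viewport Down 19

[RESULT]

                     ┃                   
                     ┃                   
                     ┃                   
                     ┃                   
                     ┃━━━━━━━━┓          
━━━━━━━━━━━━━━━━━━━━━┛        ┃          
──────────────────────────────┨          
      ........................┃          
      .............~..........┃          
      ............~...........┃          
      .......@...~~~..........┃          
      .............~~.........┃          
      ............~...........┃          
━━━━━━━━━━━━━━━━━━━━━━━━━━━━━━┛          
                                         
                                         
                                         
                                         
                                         
                                         
                                         
                                         


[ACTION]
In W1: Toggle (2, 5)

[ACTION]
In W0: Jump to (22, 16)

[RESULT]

                     ┃                   
                     ┃                   
                     ┃                   
                     ┃                   
                     ┃━━━━━━━━┓          
━━━━━━━━━━━━━━━━━━━━━┛        ┃          
──────────────────────────────┨          
~.~.......................♣.. ┃          
~........................♣... ┃          
...........................^. ┃          
.............@..............^ ┃          
............................. ┃          
............................. ┃          
━━━━━━━━━━━━━━━━━━━━━━━━━━━━━━┛          
                                         
                                         
                                         
                                         
                                         
                                         
                                         
                                         


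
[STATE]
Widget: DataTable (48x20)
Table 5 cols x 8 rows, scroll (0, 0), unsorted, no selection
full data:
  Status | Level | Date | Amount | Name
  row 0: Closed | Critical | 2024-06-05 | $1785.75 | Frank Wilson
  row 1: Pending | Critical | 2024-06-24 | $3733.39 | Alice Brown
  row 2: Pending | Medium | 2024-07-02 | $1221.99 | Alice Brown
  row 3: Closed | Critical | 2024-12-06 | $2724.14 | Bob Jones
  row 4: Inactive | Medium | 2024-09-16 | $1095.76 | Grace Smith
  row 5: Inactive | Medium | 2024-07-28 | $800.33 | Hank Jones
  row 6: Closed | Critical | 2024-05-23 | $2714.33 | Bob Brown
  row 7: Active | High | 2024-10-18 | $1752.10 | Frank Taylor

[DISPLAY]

Status  │Level   │Date      │Amount  │Name      
────────┼────────┼──────────┼────────┼──────────
Closed  │Critical│2024-06-05│$1785.75│Frank Wils
Pending │Critical│2024-06-24│$3733.39│Alice Brow
Pending │Medium  │2024-07-02│$1221.99│Alice Brow
Closed  │Critical│2024-12-06│$2724.14│Bob Jones 
Inactive│Medium  │2024-09-16│$1095.76│Grace Smit
Inactive│Medium  │2024-07-28│$800.33 │Hank Jones
Closed  │Critical│2024-05-23│$2714.33│Bob Brown 
Active  │High    │2024-10-18│$1752.10│Frank Tayl
                                                
                                                
                                                
                                                
                                                
                                                
                                                
                                                
                                                
                                                


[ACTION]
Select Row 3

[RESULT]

Status  │Level   │Date      │Amount  │Name      
────────┼────────┼──────────┼────────┼──────────
Closed  │Critical│2024-06-05│$1785.75│Frank Wils
Pending │Critical│2024-06-24│$3733.39│Alice Brow
Pending │Medium  │2024-07-02│$1221.99│Alice Brow
>losed  │Critical│2024-12-06│$2724.14│Bob Jones 
Inactive│Medium  │2024-09-16│$1095.76│Grace Smit
Inactive│Medium  │2024-07-28│$800.33 │Hank Jones
Closed  │Critical│2024-05-23│$2714.33│Bob Brown 
Active  │High    │2024-10-18│$1752.10│Frank Tayl
                                                
                                                
                                                
                                                
                                                
                                                
                                                
                                                
                                                
                                                


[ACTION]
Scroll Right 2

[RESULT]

atus  │Level   │Date      │Amount  │Name        
──────┼────────┼──────────┼────────┼────────────
osed  │Critical│2024-06-05│$1785.75│Frank Wilson
nding │Critical│2024-06-24│$3733.39│Alice Brown 
nding │Medium  │2024-07-02│$1221.99│Alice Brown 
osed  │Critical│2024-12-06│$2724.14│Bob Jones   
active│Medium  │2024-09-16│$1095.76│Grace Smith 
active│Medium  │2024-07-28│$800.33 │Hank Jones  
osed  │Critical│2024-05-23│$2714.33│Bob Brown   
tive  │High    │2024-10-18│$1752.10│Frank Taylor
                                                
                                                
                                                
                                                
                                                
                                                
                                                
                                                
                                                
                                                


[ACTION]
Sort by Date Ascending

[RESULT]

atus  │Level   │Date     ▲│Amount  │Name        
──────┼────────┼──────────┼────────┼────────────
osed  │Critical│2024-05-23│$2714.33│Bob Brown   
osed  │Critical│2024-06-05│$1785.75│Frank Wilson
nding │Critical│2024-06-24│$3733.39│Alice Brown 
nding │Medium  │2024-07-02│$1221.99│Alice Brown 
active│Medium  │2024-07-28│$800.33 │Hank Jones  
active│Medium  │2024-09-16│$1095.76│Grace Smith 
tive  │High    │2024-10-18│$1752.10│Frank Taylor
osed  │Critical│2024-12-06│$2724.14│Bob Jones   
                                                
                                                
                                                
                                                
                                                
                                                
                                                
                                                
                                                
                                                


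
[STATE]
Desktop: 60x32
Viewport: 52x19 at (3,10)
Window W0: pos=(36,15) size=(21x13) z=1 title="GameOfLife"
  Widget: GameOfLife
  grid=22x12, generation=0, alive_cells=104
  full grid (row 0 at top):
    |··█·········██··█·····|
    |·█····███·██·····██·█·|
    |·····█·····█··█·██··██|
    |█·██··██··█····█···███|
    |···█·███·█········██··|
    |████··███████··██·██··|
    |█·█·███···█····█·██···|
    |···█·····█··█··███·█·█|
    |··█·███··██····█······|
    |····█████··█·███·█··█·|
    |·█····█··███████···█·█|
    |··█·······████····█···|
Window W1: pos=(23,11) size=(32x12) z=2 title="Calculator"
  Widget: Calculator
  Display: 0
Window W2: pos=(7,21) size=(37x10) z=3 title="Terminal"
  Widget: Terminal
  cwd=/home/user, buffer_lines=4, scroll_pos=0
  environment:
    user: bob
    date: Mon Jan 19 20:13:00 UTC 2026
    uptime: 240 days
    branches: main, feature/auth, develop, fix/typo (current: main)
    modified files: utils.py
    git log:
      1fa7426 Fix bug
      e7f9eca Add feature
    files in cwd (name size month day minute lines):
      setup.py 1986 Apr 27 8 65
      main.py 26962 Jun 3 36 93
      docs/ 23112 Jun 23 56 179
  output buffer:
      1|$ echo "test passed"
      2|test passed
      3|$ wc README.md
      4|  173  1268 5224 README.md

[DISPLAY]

                                                    
                    ┏━━━━━━━━━━━━━━━━━━━━━━━━━━━━━━┓
                    ┃ Calculator                   ┃
                    ┠──────────────────────────────┨
                    ┃                             0┃
                    ┃┌───┬───┬───┬───┐             ┃
                    ┃│ 7 │ 8 │ 9 │ ÷ │             ┃
                    ┃├───┼───┼───┼───┤             ┃
                    ┃│ 4 │ 5 │ 6 │ × │             ┃
                    ┃├───┼───┼───┼───┤             ┃
                    ┃│ 1 │ 2 │ 3 │ - │             ┃
    ┏━━━━━━━━━━━━━━━━━━━━━━━━━━━━━━━━━━━┓          ┃
    ┃ Terminal                          ┃━━━━━━━━━━┛
    ┠───────────────────────────────────┨··█····█·██
    ┃$ echo "test passed"               ┃·█··█··███·
    ┃test passed                        ┃·██····█···
    ┃$ wc README.md                     ┃█··█·███·█·
    ┃  173  1268 5224 README.md         ┃━━━━━━━━━━━
    ┃$ █                                ┃           


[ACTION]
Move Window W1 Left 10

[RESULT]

                                                    
          ┏━━━━━━━━━━━━━━━━━━━━━━━━━━━━━━┓          
          ┃ Calculator                   ┃          
          ┠──────────────────────────────┨          
          ┃                             0┃          
          ┃┌───┬───┬───┬───┐             ┃━━━━━━━━━━
          ┃│ 7 │ 8 │ 9 │ ÷ │             ┃ife       
          ┃├───┼───┼───┼───┤             ┃──────────
          ┃│ 4 │ 5 │ 6 │ × │             ┃          
          ┃├───┼───┼───┼───┤             ┃··█··█·██·
          ┃│ 1 │ 2 │ 3 │ - │             ┃·█····█···
    ┏━━━━━━━━━━━━━━━━━━━━━━━━━━━━━━━━━━━┓┃█········█
    ┃ Terminal                          ┃┛████··██·█
    ┠───────────────────────────────────┨··█····█·██
    ┃$ echo "test passed"               ┃·█··█··███·
    ┃test passed                        ┃·██····█···
    ┃$ wc README.md                     ┃█··█·███·█·
    ┃  173  1268 5224 README.md         ┃━━━━━━━━━━━
    ┃$ █                                ┃           


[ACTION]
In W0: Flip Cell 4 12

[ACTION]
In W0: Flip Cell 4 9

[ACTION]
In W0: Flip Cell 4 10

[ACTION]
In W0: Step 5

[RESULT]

                                                    
          ┏━━━━━━━━━━━━━━━━━━━━━━━━━━━━━━┓          
          ┃ Calculator                   ┃          
          ┠──────────────────────────────┨          
          ┃                             0┃          
          ┃┌───┬───┬───┬───┐             ┃━━━━━━━━━━
          ┃│ 7 │ 8 │ 9 │ ÷ │             ┃ife       
          ┃├───┼───┼───┼───┤             ┃──────────
          ┃│ 4 │ 5 │ 6 │ × │             ┃          
          ┃├───┼───┼───┼───┤             ┃··········
          ┃│ 1 │ 2 │ 3 │ - │             ┃█·········
    ┏━━━━━━━━━━━━━━━━━━━━━━━━━━━━━━━━━━━┓┃██········
    ┃ Terminal                          ┃┛█·███·█···
    ┠───────────────────────────────────┨···█·██····
    ┃$ echo "test passed"               ┃██·███·█···
    ┃test passed                        ┃·██·█·█····
    ┃$ wc README.md                     ┃··█········
    ┃  173  1268 5224 README.md         ┃━━━━━━━━━━━
    ┃$ █                                ┃           
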